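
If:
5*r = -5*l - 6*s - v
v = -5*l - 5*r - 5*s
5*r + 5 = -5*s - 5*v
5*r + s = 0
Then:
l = 1/5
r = 0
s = 0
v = -1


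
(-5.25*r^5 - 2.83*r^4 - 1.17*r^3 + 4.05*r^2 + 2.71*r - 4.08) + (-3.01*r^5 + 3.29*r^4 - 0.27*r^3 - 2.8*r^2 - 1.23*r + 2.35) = -8.26*r^5 + 0.46*r^4 - 1.44*r^3 + 1.25*r^2 + 1.48*r - 1.73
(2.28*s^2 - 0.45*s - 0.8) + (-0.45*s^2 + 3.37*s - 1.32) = 1.83*s^2 + 2.92*s - 2.12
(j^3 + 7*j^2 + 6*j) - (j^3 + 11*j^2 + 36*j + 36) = -4*j^2 - 30*j - 36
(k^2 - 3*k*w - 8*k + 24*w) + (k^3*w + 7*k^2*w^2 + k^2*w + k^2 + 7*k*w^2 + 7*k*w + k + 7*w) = k^3*w + 7*k^2*w^2 + k^2*w + 2*k^2 + 7*k*w^2 + 4*k*w - 7*k + 31*w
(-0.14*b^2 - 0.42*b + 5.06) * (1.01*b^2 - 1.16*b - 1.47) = -0.1414*b^4 - 0.2618*b^3 + 5.8036*b^2 - 5.2522*b - 7.4382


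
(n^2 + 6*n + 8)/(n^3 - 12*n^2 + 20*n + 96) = (n + 4)/(n^2 - 14*n + 48)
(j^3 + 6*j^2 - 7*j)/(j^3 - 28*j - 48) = j*(-j^2 - 6*j + 7)/(-j^3 + 28*j + 48)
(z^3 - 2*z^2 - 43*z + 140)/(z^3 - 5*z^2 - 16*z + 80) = (z + 7)/(z + 4)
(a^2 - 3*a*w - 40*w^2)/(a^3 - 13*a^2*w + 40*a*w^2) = (-a - 5*w)/(a*(-a + 5*w))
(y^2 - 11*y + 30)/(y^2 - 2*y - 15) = (y - 6)/(y + 3)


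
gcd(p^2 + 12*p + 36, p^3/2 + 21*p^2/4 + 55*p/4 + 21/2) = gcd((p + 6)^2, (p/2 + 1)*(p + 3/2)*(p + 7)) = 1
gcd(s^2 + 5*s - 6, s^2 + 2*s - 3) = s - 1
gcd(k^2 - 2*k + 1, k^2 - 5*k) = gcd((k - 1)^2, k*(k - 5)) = 1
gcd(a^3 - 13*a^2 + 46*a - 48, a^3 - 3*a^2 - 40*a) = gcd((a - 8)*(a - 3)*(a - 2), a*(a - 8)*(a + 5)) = a - 8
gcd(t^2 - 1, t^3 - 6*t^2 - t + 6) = t^2 - 1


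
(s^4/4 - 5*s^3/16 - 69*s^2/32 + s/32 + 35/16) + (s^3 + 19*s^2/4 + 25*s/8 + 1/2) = s^4/4 + 11*s^3/16 + 83*s^2/32 + 101*s/32 + 43/16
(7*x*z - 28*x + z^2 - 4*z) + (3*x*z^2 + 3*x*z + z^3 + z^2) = 3*x*z^2 + 10*x*z - 28*x + z^3 + 2*z^2 - 4*z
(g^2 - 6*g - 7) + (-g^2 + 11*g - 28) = 5*g - 35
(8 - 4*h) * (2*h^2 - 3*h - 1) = -8*h^3 + 28*h^2 - 20*h - 8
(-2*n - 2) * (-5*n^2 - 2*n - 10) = 10*n^3 + 14*n^2 + 24*n + 20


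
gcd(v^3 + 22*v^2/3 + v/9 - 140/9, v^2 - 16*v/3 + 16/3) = v - 4/3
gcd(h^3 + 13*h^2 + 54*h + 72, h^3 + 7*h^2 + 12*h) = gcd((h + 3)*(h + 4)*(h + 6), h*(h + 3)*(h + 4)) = h^2 + 7*h + 12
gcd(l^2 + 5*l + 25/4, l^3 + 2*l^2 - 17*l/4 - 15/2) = l + 5/2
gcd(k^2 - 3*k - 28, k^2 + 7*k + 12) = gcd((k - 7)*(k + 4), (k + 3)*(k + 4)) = k + 4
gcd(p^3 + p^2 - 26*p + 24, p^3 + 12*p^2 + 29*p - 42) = p^2 + 5*p - 6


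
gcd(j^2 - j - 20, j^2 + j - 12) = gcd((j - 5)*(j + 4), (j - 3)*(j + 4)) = j + 4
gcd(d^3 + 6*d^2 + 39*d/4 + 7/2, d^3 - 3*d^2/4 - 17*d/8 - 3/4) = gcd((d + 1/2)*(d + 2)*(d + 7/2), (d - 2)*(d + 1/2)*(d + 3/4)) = d + 1/2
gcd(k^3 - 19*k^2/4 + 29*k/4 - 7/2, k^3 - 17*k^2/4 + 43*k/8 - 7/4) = k^2 - 15*k/4 + 7/2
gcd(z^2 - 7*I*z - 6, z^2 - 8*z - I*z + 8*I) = z - I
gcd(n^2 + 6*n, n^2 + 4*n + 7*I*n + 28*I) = 1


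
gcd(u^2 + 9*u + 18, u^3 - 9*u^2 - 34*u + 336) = u + 6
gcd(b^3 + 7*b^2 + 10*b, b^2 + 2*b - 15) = b + 5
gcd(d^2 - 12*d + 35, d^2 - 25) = d - 5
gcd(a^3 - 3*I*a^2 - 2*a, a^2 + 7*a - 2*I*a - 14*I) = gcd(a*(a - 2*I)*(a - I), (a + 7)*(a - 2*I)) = a - 2*I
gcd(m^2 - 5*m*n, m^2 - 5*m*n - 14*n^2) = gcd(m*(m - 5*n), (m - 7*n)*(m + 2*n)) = 1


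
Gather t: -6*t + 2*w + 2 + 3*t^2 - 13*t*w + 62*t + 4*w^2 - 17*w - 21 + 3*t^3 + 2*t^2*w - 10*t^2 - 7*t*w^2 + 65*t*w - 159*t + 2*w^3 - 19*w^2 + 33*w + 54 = 3*t^3 + t^2*(2*w - 7) + t*(-7*w^2 + 52*w - 103) + 2*w^3 - 15*w^2 + 18*w + 35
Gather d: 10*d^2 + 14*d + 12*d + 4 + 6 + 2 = 10*d^2 + 26*d + 12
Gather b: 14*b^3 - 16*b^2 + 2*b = 14*b^3 - 16*b^2 + 2*b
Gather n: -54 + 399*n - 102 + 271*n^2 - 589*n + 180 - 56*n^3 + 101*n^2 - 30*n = -56*n^3 + 372*n^2 - 220*n + 24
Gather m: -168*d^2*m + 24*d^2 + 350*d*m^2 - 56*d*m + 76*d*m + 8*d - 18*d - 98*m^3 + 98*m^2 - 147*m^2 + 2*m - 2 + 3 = 24*d^2 - 10*d - 98*m^3 + m^2*(350*d - 49) + m*(-168*d^2 + 20*d + 2) + 1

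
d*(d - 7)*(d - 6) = d^3 - 13*d^2 + 42*d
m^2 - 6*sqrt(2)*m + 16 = (m - 4*sqrt(2))*(m - 2*sqrt(2))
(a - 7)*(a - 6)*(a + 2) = a^3 - 11*a^2 + 16*a + 84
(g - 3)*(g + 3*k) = g^2 + 3*g*k - 3*g - 9*k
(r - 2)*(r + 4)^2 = r^3 + 6*r^2 - 32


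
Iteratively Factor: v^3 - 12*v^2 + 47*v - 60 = (v - 5)*(v^2 - 7*v + 12) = (v - 5)*(v - 4)*(v - 3)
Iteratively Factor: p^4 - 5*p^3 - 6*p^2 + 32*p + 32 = (p + 1)*(p^3 - 6*p^2 + 32) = (p - 4)*(p + 1)*(p^2 - 2*p - 8) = (p - 4)^2*(p + 1)*(p + 2)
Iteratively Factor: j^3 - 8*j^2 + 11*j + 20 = (j + 1)*(j^2 - 9*j + 20) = (j - 4)*(j + 1)*(j - 5)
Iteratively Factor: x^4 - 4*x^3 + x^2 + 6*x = (x)*(x^3 - 4*x^2 + x + 6) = x*(x + 1)*(x^2 - 5*x + 6) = x*(x - 2)*(x + 1)*(x - 3)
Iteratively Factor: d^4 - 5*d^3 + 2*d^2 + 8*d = (d)*(d^3 - 5*d^2 + 2*d + 8) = d*(d + 1)*(d^2 - 6*d + 8) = d*(d - 2)*(d + 1)*(d - 4)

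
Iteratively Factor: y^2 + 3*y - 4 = (y + 4)*(y - 1)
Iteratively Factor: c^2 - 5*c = (c - 5)*(c)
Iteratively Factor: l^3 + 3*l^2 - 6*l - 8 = (l + 1)*(l^2 + 2*l - 8) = (l - 2)*(l + 1)*(l + 4)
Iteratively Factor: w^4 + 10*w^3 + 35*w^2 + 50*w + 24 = (w + 1)*(w^3 + 9*w^2 + 26*w + 24) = (w + 1)*(w + 2)*(w^2 + 7*w + 12) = (w + 1)*(w + 2)*(w + 4)*(w + 3)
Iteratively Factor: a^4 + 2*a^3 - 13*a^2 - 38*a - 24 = (a + 1)*(a^3 + a^2 - 14*a - 24) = (a + 1)*(a + 2)*(a^2 - a - 12) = (a + 1)*(a + 2)*(a + 3)*(a - 4)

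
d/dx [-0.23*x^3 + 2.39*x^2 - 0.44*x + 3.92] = -0.69*x^2 + 4.78*x - 0.44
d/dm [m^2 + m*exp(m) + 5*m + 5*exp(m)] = m*exp(m) + 2*m + 6*exp(m) + 5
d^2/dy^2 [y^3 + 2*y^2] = 6*y + 4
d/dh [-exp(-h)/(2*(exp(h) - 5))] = (exp(h) - 5/2)*exp(-h)/(exp(h) - 5)^2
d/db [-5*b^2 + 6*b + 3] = 6 - 10*b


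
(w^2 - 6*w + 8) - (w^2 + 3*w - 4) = 12 - 9*w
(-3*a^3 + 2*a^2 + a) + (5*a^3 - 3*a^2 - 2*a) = 2*a^3 - a^2 - a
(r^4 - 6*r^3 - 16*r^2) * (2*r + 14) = 2*r^5 + 2*r^4 - 116*r^3 - 224*r^2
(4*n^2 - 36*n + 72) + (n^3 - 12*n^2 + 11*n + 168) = n^3 - 8*n^2 - 25*n + 240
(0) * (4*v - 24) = 0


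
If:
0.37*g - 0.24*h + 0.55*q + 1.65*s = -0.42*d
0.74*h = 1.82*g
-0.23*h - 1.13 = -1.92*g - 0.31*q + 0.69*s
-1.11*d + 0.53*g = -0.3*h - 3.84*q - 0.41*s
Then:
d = 0.596811169998832 - 2.23641220674141*s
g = 0.73763777828444*s + 0.859859013206779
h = 1.81419021145632*s + 2.11478838383289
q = -0.996776727971514*s - 0.111380571211135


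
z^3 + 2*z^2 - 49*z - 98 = (z - 7)*(z + 2)*(z + 7)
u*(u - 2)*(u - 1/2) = u^3 - 5*u^2/2 + u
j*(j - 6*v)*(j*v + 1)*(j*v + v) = j^4*v^2 - 6*j^3*v^3 + j^3*v^2 + j^3*v - 6*j^2*v^3 - 6*j^2*v^2 + j^2*v - 6*j*v^2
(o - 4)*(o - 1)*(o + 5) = o^3 - 21*o + 20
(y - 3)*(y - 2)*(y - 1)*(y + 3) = y^4 - 3*y^3 - 7*y^2 + 27*y - 18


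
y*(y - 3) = y^2 - 3*y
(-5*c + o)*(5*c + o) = -25*c^2 + o^2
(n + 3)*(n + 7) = n^2 + 10*n + 21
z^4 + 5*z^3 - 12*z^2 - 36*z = z*(z - 3)*(z + 2)*(z + 6)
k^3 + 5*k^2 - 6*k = k*(k - 1)*(k + 6)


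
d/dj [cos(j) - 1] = -sin(j)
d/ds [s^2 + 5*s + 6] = 2*s + 5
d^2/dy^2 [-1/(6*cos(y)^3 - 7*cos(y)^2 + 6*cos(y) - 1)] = 2*((-21*cos(y) + 28*cos(2*y) - 27*cos(3*y))*(6*cos(y)^3 - 7*cos(y)^2 + 6*cos(y) - 1)/4 - 4*(9*cos(y)^2 - 7*cos(y) + 3)^2*sin(y)^2)/(6*cos(y)^3 - 7*cos(y)^2 + 6*cos(y) - 1)^3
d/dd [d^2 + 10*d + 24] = 2*d + 10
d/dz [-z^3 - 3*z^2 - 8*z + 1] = -3*z^2 - 6*z - 8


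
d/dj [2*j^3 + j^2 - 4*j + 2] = 6*j^2 + 2*j - 4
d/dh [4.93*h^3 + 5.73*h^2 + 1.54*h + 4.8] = 14.79*h^2 + 11.46*h + 1.54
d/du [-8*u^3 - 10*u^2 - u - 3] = -24*u^2 - 20*u - 1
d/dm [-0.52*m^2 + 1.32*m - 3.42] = 1.32 - 1.04*m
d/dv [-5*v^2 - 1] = -10*v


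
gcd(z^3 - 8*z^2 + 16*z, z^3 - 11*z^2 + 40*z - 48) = z^2 - 8*z + 16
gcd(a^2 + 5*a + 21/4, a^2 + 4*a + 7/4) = a + 7/2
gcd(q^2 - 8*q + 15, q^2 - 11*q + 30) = q - 5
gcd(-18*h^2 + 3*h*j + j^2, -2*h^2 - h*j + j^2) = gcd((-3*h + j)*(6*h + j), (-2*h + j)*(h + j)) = 1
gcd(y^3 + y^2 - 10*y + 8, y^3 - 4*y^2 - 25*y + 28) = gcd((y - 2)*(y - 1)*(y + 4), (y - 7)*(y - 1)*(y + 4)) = y^2 + 3*y - 4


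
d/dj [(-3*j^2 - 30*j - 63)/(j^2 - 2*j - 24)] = 18*(2*j^2 + 15*j + 33)/(j^4 - 4*j^3 - 44*j^2 + 96*j + 576)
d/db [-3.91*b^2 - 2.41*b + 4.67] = -7.82*b - 2.41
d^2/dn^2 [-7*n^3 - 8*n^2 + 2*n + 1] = -42*n - 16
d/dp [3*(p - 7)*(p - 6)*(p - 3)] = 9*p^2 - 96*p + 243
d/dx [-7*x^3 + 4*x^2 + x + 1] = -21*x^2 + 8*x + 1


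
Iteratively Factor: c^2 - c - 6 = (c - 3)*(c + 2)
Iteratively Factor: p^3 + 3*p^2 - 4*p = (p - 1)*(p^2 + 4*p) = (p - 1)*(p + 4)*(p)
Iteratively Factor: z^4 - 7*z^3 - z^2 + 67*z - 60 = (z + 3)*(z^3 - 10*z^2 + 29*z - 20) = (z - 4)*(z + 3)*(z^2 - 6*z + 5) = (z - 4)*(z - 1)*(z + 3)*(z - 5)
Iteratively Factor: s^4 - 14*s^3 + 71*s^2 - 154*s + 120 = (s - 2)*(s^3 - 12*s^2 + 47*s - 60) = (s - 5)*(s - 2)*(s^2 - 7*s + 12) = (s - 5)*(s - 3)*(s - 2)*(s - 4)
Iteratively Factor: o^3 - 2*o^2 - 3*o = (o + 1)*(o^2 - 3*o) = (o - 3)*(o + 1)*(o)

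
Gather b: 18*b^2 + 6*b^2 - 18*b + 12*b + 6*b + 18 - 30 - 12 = 24*b^2 - 24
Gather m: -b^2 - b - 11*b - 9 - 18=-b^2 - 12*b - 27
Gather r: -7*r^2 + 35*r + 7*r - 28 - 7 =-7*r^2 + 42*r - 35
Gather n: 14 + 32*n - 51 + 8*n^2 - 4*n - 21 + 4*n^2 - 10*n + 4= 12*n^2 + 18*n - 54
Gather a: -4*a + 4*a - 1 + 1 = 0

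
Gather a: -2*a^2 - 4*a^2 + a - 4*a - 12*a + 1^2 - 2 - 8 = -6*a^2 - 15*a - 9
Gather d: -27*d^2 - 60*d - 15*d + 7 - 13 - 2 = -27*d^2 - 75*d - 8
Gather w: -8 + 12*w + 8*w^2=8*w^2 + 12*w - 8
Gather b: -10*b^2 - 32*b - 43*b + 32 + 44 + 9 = -10*b^2 - 75*b + 85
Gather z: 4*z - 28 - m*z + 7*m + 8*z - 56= 7*m + z*(12 - m) - 84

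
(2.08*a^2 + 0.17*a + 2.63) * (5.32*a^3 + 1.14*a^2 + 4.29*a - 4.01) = 11.0656*a^5 + 3.2756*a^4 + 23.1086*a^3 - 4.6133*a^2 + 10.601*a - 10.5463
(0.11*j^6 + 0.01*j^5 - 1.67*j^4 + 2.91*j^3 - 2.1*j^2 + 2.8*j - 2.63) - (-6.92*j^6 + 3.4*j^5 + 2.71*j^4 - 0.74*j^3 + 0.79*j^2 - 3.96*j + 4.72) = 7.03*j^6 - 3.39*j^5 - 4.38*j^4 + 3.65*j^3 - 2.89*j^2 + 6.76*j - 7.35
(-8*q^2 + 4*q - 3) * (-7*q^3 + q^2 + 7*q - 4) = 56*q^5 - 36*q^4 - 31*q^3 + 57*q^2 - 37*q + 12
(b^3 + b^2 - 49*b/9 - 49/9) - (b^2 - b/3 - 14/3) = b^3 - 46*b/9 - 7/9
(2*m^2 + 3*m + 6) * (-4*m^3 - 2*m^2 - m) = -8*m^5 - 16*m^4 - 32*m^3 - 15*m^2 - 6*m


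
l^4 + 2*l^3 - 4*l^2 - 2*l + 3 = (l - 1)^2*(l + 1)*(l + 3)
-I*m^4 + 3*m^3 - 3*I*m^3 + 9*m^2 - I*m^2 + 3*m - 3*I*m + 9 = (m + 3)*(m - I)*(m + 3*I)*(-I*m + 1)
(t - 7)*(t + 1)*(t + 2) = t^3 - 4*t^2 - 19*t - 14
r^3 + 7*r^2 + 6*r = r*(r + 1)*(r + 6)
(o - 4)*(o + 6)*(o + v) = o^3 + o^2*v + 2*o^2 + 2*o*v - 24*o - 24*v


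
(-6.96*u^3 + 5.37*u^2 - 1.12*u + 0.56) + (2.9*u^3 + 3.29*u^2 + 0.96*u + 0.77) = -4.06*u^3 + 8.66*u^2 - 0.16*u + 1.33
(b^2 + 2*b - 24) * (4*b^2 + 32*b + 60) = 4*b^4 + 40*b^3 + 28*b^2 - 648*b - 1440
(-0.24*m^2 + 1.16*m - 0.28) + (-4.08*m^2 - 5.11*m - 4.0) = -4.32*m^2 - 3.95*m - 4.28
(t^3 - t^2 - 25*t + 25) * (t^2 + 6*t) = t^5 + 5*t^4 - 31*t^3 - 125*t^2 + 150*t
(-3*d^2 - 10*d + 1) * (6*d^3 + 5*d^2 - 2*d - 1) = -18*d^5 - 75*d^4 - 38*d^3 + 28*d^2 + 8*d - 1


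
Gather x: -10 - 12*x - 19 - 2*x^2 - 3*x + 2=-2*x^2 - 15*x - 27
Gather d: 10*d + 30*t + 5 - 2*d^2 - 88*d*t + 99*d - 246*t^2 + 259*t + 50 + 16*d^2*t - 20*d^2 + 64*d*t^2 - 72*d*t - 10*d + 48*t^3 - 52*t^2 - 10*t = d^2*(16*t - 22) + d*(64*t^2 - 160*t + 99) + 48*t^3 - 298*t^2 + 279*t + 55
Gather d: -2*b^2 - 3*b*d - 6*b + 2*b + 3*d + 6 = -2*b^2 - 4*b + d*(3 - 3*b) + 6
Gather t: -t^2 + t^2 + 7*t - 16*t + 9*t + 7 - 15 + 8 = 0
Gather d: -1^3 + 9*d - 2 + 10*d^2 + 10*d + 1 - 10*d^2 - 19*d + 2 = 0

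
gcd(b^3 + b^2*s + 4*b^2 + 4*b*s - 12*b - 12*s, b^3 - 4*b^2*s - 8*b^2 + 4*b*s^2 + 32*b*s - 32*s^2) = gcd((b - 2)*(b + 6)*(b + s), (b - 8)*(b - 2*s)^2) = 1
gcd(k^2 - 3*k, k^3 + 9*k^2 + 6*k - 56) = 1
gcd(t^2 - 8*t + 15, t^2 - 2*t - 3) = t - 3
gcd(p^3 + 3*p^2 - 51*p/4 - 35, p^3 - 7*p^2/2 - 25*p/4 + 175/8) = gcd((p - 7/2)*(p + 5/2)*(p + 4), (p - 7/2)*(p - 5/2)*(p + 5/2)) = p^2 - p - 35/4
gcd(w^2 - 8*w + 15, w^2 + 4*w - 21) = w - 3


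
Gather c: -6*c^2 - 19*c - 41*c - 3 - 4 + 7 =-6*c^2 - 60*c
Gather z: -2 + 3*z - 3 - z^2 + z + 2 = -z^2 + 4*z - 3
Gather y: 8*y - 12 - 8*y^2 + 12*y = -8*y^2 + 20*y - 12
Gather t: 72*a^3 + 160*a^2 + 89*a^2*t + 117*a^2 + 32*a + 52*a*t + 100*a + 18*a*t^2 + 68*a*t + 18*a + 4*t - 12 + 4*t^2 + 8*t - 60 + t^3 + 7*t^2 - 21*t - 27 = 72*a^3 + 277*a^2 + 150*a + t^3 + t^2*(18*a + 11) + t*(89*a^2 + 120*a - 9) - 99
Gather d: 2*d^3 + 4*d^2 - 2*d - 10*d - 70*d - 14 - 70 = 2*d^3 + 4*d^2 - 82*d - 84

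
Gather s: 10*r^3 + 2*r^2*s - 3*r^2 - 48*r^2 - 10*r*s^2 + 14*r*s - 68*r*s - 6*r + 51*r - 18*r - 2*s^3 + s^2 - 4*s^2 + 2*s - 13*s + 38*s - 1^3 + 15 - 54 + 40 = 10*r^3 - 51*r^2 + 27*r - 2*s^3 + s^2*(-10*r - 3) + s*(2*r^2 - 54*r + 27)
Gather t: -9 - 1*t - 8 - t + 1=-2*t - 16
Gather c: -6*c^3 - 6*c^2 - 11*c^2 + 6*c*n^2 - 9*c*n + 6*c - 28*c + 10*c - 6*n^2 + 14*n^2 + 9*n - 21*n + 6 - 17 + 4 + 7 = -6*c^3 - 17*c^2 + c*(6*n^2 - 9*n - 12) + 8*n^2 - 12*n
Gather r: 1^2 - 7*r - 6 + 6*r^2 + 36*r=6*r^2 + 29*r - 5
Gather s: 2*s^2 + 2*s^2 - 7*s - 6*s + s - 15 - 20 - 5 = 4*s^2 - 12*s - 40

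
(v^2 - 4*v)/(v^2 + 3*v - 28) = v/(v + 7)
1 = 1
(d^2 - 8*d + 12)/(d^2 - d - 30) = (d - 2)/(d + 5)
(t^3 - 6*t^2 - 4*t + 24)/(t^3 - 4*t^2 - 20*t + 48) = (t + 2)/(t + 4)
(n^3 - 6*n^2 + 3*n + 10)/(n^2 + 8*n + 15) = (n^3 - 6*n^2 + 3*n + 10)/(n^2 + 8*n + 15)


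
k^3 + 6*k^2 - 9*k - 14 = (k - 2)*(k + 1)*(k + 7)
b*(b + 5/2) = b^2 + 5*b/2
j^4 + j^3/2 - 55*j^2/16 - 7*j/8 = j*(j - 7/4)*(j + 1/4)*(j + 2)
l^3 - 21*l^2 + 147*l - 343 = (l - 7)^3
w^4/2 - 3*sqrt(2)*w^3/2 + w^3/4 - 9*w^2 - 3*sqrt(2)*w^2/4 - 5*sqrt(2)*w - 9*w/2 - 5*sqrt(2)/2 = (w/2 + sqrt(2)/2)*(w + 1/2)*(w - 5*sqrt(2))*(w + sqrt(2))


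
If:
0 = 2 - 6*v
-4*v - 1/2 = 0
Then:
No Solution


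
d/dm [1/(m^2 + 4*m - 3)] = 2*(-m - 2)/(m^2 + 4*m - 3)^2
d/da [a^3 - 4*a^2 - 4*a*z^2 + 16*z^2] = 3*a^2 - 8*a - 4*z^2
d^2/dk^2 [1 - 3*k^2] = -6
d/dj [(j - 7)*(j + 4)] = 2*j - 3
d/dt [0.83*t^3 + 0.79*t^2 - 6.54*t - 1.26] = 2.49*t^2 + 1.58*t - 6.54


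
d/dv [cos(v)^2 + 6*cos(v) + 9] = -2*(cos(v) + 3)*sin(v)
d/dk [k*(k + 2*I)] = 2*k + 2*I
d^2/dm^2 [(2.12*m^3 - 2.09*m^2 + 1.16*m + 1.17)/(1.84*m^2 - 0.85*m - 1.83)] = (18.6574*m^3 + 1.32818399999999*m^2 + 55.05444*m - 8.037264)/(6.229504*m^6 - 8.63328*m^5 - 14.598744*m^4 + 16.558595*m^3 + 14.519403*m^2 - 8.539695*m - 6.128487)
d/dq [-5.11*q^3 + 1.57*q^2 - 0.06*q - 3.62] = -15.33*q^2 + 3.14*q - 0.06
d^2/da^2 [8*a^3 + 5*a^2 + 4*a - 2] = 48*a + 10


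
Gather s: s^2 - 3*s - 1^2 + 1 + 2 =s^2 - 3*s + 2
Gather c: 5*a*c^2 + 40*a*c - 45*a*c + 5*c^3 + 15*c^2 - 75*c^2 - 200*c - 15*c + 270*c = 5*c^3 + c^2*(5*a - 60) + c*(55 - 5*a)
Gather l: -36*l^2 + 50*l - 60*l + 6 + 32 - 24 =-36*l^2 - 10*l + 14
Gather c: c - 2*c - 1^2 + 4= 3 - c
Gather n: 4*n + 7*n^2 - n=7*n^2 + 3*n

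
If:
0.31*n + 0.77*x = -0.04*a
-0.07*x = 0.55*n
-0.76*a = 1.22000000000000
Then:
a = -1.61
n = -0.01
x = 0.09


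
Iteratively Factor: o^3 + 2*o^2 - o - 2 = (o + 2)*(o^2 - 1) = (o + 1)*(o + 2)*(o - 1)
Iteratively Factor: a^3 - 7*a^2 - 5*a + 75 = (a - 5)*(a^2 - 2*a - 15) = (a - 5)*(a + 3)*(a - 5)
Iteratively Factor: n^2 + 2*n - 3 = (n + 3)*(n - 1)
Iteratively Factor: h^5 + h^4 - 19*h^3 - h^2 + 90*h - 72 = (h + 3)*(h^4 - 2*h^3 - 13*h^2 + 38*h - 24) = (h - 2)*(h + 3)*(h^3 - 13*h + 12) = (h - 2)*(h - 1)*(h + 3)*(h^2 + h - 12) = (h - 2)*(h - 1)*(h + 3)*(h + 4)*(h - 3)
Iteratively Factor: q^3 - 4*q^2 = (q)*(q^2 - 4*q) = q*(q - 4)*(q)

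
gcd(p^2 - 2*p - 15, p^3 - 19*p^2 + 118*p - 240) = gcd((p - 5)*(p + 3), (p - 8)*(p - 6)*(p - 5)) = p - 5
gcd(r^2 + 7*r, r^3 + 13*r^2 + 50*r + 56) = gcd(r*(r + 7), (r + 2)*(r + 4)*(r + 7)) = r + 7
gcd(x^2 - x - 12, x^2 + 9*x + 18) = x + 3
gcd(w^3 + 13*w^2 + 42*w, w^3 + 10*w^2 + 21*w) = w^2 + 7*w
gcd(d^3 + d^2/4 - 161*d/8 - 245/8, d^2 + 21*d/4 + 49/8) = d^2 + 21*d/4 + 49/8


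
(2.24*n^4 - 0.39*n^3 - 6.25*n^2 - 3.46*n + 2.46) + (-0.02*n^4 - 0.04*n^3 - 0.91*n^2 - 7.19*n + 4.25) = 2.22*n^4 - 0.43*n^3 - 7.16*n^2 - 10.65*n + 6.71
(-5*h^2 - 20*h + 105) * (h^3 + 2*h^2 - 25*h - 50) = -5*h^5 - 30*h^4 + 190*h^3 + 960*h^2 - 1625*h - 5250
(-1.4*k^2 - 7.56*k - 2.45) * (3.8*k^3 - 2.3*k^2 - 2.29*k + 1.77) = -5.32*k^5 - 25.508*k^4 + 11.284*k^3 + 20.4694*k^2 - 7.7707*k - 4.3365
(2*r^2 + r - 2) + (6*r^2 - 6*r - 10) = 8*r^2 - 5*r - 12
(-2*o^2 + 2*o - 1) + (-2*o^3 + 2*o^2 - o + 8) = -2*o^3 + o + 7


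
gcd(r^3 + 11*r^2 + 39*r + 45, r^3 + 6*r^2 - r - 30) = r^2 + 8*r + 15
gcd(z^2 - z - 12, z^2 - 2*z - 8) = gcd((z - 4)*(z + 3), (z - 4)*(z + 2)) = z - 4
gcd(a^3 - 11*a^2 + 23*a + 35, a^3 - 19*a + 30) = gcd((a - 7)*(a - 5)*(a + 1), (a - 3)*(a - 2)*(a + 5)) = 1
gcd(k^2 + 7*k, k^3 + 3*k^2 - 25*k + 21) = k + 7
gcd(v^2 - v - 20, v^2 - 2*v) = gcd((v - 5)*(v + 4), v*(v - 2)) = 1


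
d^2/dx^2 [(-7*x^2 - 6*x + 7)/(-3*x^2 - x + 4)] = 6*(11*x^3 + 21*x^2 + 51*x + 15)/(27*x^6 + 27*x^5 - 99*x^4 - 71*x^3 + 132*x^2 + 48*x - 64)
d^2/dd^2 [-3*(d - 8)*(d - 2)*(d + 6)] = 24 - 18*d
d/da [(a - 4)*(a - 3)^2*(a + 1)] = 4*a^3 - 27*a^2 + 46*a - 3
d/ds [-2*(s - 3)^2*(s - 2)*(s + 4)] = -8*s^3 + 24*s^2 + 44*s - 132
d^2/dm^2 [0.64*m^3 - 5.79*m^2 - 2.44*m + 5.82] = 3.84*m - 11.58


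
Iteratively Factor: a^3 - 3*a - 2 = (a + 1)*(a^2 - a - 2) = (a + 1)^2*(a - 2)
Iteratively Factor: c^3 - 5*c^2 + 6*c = (c - 2)*(c^2 - 3*c) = (c - 3)*(c - 2)*(c)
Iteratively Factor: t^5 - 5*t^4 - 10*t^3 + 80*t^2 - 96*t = (t - 3)*(t^4 - 2*t^3 - 16*t^2 + 32*t) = (t - 3)*(t + 4)*(t^3 - 6*t^2 + 8*t) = t*(t - 3)*(t + 4)*(t^2 - 6*t + 8) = t*(t - 4)*(t - 3)*(t + 4)*(t - 2)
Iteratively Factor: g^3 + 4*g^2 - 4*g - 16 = (g - 2)*(g^2 + 6*g + 8) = (g - 2)*(g + 2)*(g + 4)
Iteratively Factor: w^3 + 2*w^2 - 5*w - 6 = (w + 1)*(w^2 + w - 6) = (w - 2)*(w + 1)*(w + 3)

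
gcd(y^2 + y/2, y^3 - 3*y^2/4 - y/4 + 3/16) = y + 1/2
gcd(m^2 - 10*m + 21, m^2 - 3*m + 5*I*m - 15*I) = m - 3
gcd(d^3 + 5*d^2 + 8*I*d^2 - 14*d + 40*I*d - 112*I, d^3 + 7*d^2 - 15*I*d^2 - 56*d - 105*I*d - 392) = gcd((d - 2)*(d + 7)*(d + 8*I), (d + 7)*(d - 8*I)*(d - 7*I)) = d + 7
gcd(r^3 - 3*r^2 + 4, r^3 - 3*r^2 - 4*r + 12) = r - 2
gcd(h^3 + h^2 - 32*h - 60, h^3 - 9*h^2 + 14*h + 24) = h - 6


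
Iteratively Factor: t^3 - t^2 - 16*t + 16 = (t - 4)*(t^2 + 3*t - 4) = (t - 4)*(t - 1)*(t + 4)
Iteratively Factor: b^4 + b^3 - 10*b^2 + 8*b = (b + 4)*(b^3 - 3*b^2 + 2*b) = (b - 2)*(b + 4)*(b^2 - b) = (b - 2)*(b - 1)*(b + 4)*(b)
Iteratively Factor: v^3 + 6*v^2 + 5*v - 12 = (v - 1)*(v^2 + 7*v + 12) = (v - 1)*(v + 4)*(v + 3)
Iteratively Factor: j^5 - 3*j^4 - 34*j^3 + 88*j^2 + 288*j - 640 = (j - 5)*(j^4 + 2*j^3 - 24*j^2 - 32*j + 128) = (j - 5)*(j + 4)*(j^3 - 2*j^2 - 16*j + 32) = (j - 5)*(j - 2)*(j + 4)*(j^2 - 16) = (j - 5)*(j - 2)*(j + 4)^2*(j - 4)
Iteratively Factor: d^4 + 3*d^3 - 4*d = (d + 2)*(d^3 + d^2 - 2*d) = (d - 1)*(d + 2)*(d^2 + 2*d) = (d - 1)*(d + 2)^2*(d)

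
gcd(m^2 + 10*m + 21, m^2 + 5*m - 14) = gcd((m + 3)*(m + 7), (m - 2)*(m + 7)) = m + 7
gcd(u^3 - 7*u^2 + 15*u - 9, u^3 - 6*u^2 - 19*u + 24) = u - 1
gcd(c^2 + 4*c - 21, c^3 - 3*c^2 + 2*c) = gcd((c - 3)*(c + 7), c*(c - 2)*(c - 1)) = 1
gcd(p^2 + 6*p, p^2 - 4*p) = p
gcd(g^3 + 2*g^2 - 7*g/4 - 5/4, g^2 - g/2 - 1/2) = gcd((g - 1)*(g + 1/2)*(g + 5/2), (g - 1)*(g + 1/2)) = g^2 - g/2 - 1/2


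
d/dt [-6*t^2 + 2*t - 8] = 2 - 12*t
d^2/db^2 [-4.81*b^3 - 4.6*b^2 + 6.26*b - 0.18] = -28.86*b - 9.2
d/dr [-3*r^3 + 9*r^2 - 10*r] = -9*r^2 + 18*r - 10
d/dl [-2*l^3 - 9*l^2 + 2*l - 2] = -6*l^2 - 18*l + 2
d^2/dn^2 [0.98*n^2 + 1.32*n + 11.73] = 1.96000000000000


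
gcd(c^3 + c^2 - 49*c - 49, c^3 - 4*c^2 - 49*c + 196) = c^2 - 49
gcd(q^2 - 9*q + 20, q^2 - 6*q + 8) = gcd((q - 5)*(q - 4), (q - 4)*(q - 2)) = q - 4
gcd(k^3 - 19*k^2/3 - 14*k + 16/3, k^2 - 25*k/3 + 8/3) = k^2 - 25*k/3 + 8/3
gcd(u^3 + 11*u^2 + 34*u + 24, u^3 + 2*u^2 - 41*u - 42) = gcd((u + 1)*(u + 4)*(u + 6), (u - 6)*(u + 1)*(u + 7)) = u + 1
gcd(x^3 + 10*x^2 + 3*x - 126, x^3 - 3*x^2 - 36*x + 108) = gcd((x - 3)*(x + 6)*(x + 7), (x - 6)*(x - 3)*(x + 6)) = x^2 + 3*x - 18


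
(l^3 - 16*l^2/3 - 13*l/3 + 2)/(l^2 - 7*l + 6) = (3*l^2 + 2*l - 1)/(3*(l - 1))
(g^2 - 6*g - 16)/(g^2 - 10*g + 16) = (g + 2)/(g - 2)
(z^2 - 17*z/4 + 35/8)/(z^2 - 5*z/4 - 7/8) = (2*z - 5)/(2*z + 1)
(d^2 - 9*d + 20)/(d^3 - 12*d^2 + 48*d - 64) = (d - 5)/(d^2 - 8*d + 16)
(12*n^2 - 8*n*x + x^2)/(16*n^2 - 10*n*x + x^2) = (-6*n + x)/(-8*n + x)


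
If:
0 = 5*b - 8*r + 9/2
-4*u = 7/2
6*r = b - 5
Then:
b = -67/22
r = -59/44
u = -7/8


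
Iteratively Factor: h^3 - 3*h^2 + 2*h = (h - 1)*(h^2 - 2*h) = (h - 2)*(h - 1)*(h)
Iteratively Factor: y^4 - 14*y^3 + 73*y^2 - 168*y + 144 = (y - 3)*(y^3 - 11*y^2 + 40*y - 48) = (y - 4)*(y - 3)*(y^2 - 7*y + 12) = (y - 4)*(y - 3)^2*(y - 4)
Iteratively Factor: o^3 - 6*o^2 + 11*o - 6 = (o - 2)*(o^2 - 4*o + 3) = (o - 3)*(o - 2)*(o - 1)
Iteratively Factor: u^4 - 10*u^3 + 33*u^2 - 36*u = (u - 3)*(u^3 - 7*u^2 + 12*u) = (u - 3)^2*(u^2 - 4*u) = u*(u - 3)^2*(u - 4)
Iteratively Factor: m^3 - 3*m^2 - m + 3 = (m - 3)*(m^2 - 1) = (m - 3)*(m - 1)*(m + 1)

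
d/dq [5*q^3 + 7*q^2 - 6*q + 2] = 15*q^2 + 14*q - 6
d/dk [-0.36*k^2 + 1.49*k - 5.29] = 1.49 - 0.72*k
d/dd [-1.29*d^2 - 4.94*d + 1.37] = -2.58*d - 4.94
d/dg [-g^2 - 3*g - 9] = -2*g - 3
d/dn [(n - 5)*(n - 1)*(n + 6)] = 3*n^2 - 31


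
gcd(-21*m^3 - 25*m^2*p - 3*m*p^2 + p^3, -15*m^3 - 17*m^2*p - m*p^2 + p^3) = 3*m^2 + 4*m*p + p^2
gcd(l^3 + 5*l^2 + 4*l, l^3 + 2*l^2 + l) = l^2 + l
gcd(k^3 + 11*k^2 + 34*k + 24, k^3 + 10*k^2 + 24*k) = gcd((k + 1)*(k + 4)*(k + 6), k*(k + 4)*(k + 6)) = k^2 + 10*k + 24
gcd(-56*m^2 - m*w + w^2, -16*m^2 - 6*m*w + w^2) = -8*m + w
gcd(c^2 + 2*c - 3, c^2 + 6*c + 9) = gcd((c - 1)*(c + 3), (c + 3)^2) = c + 3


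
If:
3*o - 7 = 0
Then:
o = 7/3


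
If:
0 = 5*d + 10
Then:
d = -2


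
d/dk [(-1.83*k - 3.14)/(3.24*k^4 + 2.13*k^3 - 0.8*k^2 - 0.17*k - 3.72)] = (17.7876*k^4 + 48.4902*k^3 + 18.6006*k^2 - 5.024*k + 6.2738)/(10.4976*k^8 + 13.8024*k^7 - 0.647100000000002*k^6 - 4.5096*k^5 - 24.1898*k^4 - 15.5752*k^3 + 5.9809*k^2 + 1.2648*k + 13.8384)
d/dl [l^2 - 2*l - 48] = 2*l - 2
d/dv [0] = 0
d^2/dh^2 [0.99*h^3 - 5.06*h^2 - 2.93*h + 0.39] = 5.94*h - 10.12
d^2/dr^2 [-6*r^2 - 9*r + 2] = -12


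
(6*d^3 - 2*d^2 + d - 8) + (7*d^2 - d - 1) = 6*d^3 + 5*d^2 - 9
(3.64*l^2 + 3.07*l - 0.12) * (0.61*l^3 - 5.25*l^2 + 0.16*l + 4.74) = 2.2204*l^5 - 17.2373*l^4 - 15.6083*l^3 + 18.3748*l^2 + 14.5326*l - 0.5688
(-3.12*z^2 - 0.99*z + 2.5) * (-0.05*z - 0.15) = 0.156*z^3 + 0.5175*z^2 + 0.0235*z - 0.375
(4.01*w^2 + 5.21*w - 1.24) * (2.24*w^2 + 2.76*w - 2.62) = 8.9824*w^4 + 22.738*w^3 + 1.0958*w^2 - 17.0726*w + 3.2488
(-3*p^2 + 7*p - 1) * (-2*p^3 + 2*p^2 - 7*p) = 6*p^5 - 20*p^4 + 37*p^3 - 51*p^2 + 7*p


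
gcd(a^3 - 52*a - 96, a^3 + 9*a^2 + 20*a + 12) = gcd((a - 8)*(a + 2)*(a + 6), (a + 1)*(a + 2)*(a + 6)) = a^2 + 8*a + 12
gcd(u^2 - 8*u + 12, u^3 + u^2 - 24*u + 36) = u - 2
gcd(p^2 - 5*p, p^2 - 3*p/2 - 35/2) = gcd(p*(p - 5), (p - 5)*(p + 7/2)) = p - 5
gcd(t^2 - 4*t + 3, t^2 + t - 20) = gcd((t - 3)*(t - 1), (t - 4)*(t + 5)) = 1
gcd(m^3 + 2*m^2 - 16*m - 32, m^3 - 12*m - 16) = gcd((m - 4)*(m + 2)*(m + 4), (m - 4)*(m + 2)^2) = m^2 - 2*m - 8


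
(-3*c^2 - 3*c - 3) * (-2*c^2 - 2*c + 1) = 6*c^4 + 12*c^3 + 9*c^2 + 3*c - 3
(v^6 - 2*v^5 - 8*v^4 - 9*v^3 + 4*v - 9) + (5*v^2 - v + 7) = v^6 - 2*v^5 - 8*v^4 - 9*v^3 + 5*v^2 + 3*v - 2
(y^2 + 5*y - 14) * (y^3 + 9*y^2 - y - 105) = y^5 + 14*y^4 + 30*y^3 - 236*y^2 - 511*y + 1470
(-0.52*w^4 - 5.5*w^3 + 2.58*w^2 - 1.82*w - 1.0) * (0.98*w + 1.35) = -0.5096*w^5 - 6.092*w^4 - 4.8966*w^3 + 1.6994*w^2 - 3.437*w - 1.35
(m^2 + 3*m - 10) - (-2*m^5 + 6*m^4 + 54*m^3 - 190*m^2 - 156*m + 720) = 2*m^5 - 6*m^4 - 54*m^3 + 191*m^2 + 159*m - 730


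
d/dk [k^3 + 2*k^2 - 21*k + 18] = 3*k^2 + 4*k - 21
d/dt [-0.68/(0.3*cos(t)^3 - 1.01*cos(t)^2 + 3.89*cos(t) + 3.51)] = (-0.612*cos(t)^2 + 1.3736*cos(t) - 2.6452)*sin(t)/(0.3*cos(t)^3 - 1.01*cos(t)^2 + 3.89*cos(t) + 3.51)^2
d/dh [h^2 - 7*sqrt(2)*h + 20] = 2*h - 7*sqrt(2)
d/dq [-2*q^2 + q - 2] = 1 - 4*q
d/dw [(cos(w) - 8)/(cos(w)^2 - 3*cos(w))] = (sin(w) + 24*sin(w)/cos(w)^2 - 16*tan(w))/(cos(w) - 3)^2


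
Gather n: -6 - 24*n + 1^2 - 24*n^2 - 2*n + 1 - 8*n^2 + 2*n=-32*n^2 - 24*n - 4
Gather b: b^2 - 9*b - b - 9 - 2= b^2 - 10*b - 11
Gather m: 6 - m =6 - m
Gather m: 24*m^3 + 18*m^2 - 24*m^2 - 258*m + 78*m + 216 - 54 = 24*m^3 - 6*m^2 - 180*m + 162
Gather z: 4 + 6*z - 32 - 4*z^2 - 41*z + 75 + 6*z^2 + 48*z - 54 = 2*z^2 + 13*z - 7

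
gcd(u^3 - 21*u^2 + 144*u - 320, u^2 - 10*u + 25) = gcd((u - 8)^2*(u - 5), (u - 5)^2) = u - 5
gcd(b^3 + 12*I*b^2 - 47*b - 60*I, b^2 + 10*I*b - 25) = b + 5*I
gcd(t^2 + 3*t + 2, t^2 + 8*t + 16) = 1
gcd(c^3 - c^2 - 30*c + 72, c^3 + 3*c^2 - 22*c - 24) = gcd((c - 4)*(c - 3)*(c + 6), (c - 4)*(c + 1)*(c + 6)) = c^2 + 2*c - 24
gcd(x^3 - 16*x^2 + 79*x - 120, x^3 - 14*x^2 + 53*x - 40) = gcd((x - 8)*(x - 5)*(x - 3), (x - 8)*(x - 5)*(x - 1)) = x^2 - 13*x + 40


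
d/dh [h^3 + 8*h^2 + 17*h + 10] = 3*h^2 + 16*h + 17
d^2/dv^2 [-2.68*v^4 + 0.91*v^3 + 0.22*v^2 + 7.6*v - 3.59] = -32.16*v^2 + 5.46*v + 0.44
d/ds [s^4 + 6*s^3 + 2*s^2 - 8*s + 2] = 4*s^3 + 18*s^2 + 4*s - 8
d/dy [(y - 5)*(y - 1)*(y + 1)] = 3*y^2 - 10*y - 1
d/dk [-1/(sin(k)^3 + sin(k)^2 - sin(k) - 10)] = (3*sin(k)^2 + 2*sin(k) - 1)*cos(k)/(sin(k)^3 + sin(k)^2 - sin(k) - 10)^2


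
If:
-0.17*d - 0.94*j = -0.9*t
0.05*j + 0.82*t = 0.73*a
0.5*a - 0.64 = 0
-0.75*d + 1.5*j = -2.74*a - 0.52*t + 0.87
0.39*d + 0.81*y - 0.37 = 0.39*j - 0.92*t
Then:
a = 1.28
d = 4.74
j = 0.22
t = 1.13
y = -3.00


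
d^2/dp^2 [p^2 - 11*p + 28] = 2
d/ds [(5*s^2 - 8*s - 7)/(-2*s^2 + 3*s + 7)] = (-s^2 + 42*s - 35)/(4*s^4 - 12*s^3 - 19*s^2 + 42*s + 49)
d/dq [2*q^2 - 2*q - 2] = 4*q - 2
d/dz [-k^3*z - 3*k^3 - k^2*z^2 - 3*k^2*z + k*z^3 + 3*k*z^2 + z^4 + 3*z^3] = -k^3 - 2*k^2*z - 3*k^2 + 3*k*z^2 + 6*k*z + 4*z^3 + 9*z^2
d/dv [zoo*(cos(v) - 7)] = zoo*sin(v)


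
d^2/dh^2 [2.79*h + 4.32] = 0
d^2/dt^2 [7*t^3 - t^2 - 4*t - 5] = 42*t - 2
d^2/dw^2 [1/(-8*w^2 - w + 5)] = 2*(64*w^2 + 8*w - (16*w + 1)^2 - 40)/(8*w^2 + w - 5)^3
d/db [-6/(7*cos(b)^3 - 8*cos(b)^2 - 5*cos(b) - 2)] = 6*(-21*cos(b)^2 + 16*cos(b) + 5)*sin(b)/(-7*cos(b)^3 + 8*cos(b)^2 + 5*cos(b) + 2)^2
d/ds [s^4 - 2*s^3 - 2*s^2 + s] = 4*s^3 - 6*s^2 - 4*s + 1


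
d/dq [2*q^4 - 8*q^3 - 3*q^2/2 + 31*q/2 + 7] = 8*q^3 - 24*q^2 - 3*q + 31/2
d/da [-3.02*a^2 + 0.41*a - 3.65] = 0.41 - 6.04*a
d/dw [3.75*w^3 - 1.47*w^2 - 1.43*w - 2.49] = 11.25*w^2 - 2.94*w - 1.43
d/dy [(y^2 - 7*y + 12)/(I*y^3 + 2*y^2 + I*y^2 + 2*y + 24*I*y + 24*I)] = (I*y^4 - 14*I*y^3 + y^2*(-16 + 5*I) + y*(48 - 24*I) + 24 + 456*I)/(y^6 + y^5*(2 - 4*I) + y^4*(45 - 8*I) + y^3*(88 - 100*I) + y^2*(620 - 192*I) + y*(1152 - 96*I) + 576)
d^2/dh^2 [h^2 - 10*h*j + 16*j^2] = 2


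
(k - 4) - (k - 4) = 0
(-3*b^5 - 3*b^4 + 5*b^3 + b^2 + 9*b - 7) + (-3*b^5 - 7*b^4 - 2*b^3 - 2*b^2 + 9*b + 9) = -6*b^5 - 10*b^4 + 3*b^3 - b^2 + 18*b + 2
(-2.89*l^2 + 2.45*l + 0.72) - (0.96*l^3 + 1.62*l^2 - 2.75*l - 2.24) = -0.96*l^3 - 4.51*l^2 + 5.2*l + 2.96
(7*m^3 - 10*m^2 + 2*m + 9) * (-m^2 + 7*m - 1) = -7*m^5 + 59*m^4 - 79*m^3 + 15*m^2 + 61*m - 9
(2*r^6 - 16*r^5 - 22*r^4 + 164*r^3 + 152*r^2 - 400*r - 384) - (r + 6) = 2*r^6 - 16*r^5 - 22*r^4 + 164*r^3 + 152*r^2 - 401*r - 390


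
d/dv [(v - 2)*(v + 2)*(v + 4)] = 3*v^2 + 8*v - 4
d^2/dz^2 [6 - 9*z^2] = -18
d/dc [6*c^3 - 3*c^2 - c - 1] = 18*c^2 - 6*c - 1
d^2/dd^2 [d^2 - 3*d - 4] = 2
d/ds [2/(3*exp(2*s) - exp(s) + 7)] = (2 - 12*exp(s))*exp(s)/(3*exp(2*s) - exp(s) + 7)^2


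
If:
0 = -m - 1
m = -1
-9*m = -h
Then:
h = -9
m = -1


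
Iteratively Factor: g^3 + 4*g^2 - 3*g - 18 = (g + 3)*(g^2 + g - 6) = (g - 2)*(g + 3)*(g + 3)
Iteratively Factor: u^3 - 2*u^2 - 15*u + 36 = (u + 4)*(u^2 - 6*u + 9) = (u - 3)*(u + 4)*(u - 3)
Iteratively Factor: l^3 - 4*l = (l - 2)*(l^2 + 2*l) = l*(l - 2)*(l + 2)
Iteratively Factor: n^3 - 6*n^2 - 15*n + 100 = (n - 5)*(n^2 - n - 20) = (n - 5)^2*(n + 4)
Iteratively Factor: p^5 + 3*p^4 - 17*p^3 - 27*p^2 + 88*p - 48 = (p - 3)*(p^4 + 6*p^3 + p^2 - 24*p + 16) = (p - 3)*(p + 4)*(p^3 + 2*p^2 - 7*p + 4) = (p - 3)*(p + 4)^2*(p^2 - 2*p + 1) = (p - 3)*(p - 1)*(p + 4)^2*(p - 1)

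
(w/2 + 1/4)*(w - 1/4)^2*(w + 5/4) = w^4/2 + 5*w^3/8 - 3*w^2/32 - 13*w/128 + 5/256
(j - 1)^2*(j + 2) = j^3 - 3*j + 2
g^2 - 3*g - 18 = (g - 6)*(g + 3)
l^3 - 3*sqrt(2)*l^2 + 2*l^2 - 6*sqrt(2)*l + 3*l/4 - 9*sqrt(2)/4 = (l + 1/2)*(l + 3/2)*(l - 3*sqrt(2))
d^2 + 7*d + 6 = (d + 1)*(d + 6)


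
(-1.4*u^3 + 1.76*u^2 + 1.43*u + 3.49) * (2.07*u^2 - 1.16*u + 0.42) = -2.898*u^5 + 5.2672*u^4 + 0.3305*u^3 + 6.3047*u^2 - 3.4478*u + 1.4658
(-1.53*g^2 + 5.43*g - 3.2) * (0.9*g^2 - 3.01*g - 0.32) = -1.377*g^4 + 9.4923*g^3 - 18.7347*g^2 + 7.8944*g + 1.024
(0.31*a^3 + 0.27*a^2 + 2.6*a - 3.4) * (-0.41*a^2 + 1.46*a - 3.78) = -0.1271*a^5 + 0.3419*a^4 - 1.8436*a^3 + 4.1694*a^2 - 14.792*a + 12.852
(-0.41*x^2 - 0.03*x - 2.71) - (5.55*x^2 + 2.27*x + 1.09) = -5.96*x^2 - 2.3*x - 3.8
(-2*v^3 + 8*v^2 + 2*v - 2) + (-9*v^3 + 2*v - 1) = -11*v^3 + 8*v^2 + 4*v - 3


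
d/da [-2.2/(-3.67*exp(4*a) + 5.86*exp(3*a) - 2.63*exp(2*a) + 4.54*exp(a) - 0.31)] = (-32.296*exp(3*a) + 38.676*exp(2*a) - 11.572*exp(a) + 9.988)*exp(a)/(3.67*exp(4*a) - 5.86*exp(3*a) + 2.63*exp(2*a) - 4.54*exp(a) + 0.31)^2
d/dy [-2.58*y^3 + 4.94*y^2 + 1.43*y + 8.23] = -7.74*y^2 + 9.88*y + 1.43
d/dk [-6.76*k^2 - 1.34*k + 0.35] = -13.52*k - 1.34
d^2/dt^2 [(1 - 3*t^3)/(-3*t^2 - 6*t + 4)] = 6*(48*t^3 - 81*t^2 + 30*t - 16)/(27*t^6 + 162*t^5 + 216*t^4 - 216*t^3 - 288*t^2 + 288*t - 64)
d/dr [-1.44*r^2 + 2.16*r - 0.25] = 2.16 - 2.88*r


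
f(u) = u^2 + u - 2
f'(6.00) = 13.00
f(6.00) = 40.00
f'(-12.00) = -23.00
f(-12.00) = 130.00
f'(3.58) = 8.16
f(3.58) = 14.40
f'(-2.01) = -3.02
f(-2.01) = 0.03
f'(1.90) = 4.80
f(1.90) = 3.51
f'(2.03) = 5.06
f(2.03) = 4.15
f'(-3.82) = -6.64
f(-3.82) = 8.77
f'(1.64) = 4.28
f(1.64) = 2.33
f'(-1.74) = -2.48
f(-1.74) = -0.71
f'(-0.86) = -0.72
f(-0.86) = -2.12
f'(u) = 2*u + 1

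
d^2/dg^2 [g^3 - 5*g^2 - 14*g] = 6*g - 10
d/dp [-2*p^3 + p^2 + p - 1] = -6*p^2 + 2*p + 1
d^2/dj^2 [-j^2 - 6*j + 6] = -2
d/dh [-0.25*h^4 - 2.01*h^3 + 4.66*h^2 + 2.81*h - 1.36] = -1.0*h^3 - 6.03*h^2 + 9.32*h + 2.81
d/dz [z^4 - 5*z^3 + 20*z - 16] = 4*z^3 - 15*z^2 + 20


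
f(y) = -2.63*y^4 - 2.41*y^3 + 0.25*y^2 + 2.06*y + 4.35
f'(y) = -10.52*y^3 - 7.23*y^2 + 0.5*y + 2.06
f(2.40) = -109.84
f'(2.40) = -183.81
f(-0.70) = 3.23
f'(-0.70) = 1.78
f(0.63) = 4.73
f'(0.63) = -3.13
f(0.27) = 4.86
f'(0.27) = 1.46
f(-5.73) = -2380.98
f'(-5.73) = 1740.97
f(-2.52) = -66.75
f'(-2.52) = 123.24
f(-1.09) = 1.81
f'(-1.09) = 6.55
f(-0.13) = 4.09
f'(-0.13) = 1.90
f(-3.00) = -147.54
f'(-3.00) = 219.53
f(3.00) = -265.32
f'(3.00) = -345.55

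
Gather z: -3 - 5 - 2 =-10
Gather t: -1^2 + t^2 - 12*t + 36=t^2 - 12*t + 35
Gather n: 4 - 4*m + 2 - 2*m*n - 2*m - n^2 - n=-6*m - n^2 + n*(-2*m - 1) + 6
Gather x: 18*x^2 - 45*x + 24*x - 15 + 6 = 18*x^2 - 21*x - 9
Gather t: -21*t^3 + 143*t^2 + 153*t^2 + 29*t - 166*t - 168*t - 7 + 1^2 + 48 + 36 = -21*t^3 + 296*t^2 - 305*t + 78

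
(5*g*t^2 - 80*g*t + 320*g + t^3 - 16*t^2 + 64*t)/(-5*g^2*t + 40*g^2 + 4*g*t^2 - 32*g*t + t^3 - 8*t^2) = (t - 8)/(-g + t)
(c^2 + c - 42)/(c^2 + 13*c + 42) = (c - 6)/(c + 6)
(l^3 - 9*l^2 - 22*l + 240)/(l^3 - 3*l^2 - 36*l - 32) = (l^2 - l - 30)/(l^2 + 5*l + 4)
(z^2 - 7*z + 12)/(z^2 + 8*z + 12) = (z^2 - 7*z + 12)/(z^2 + 8*z + 12)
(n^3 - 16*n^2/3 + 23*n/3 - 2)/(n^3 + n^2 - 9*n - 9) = (3*n^2 - 7*n + 2)/(3*(n^2 + 4*n + 3))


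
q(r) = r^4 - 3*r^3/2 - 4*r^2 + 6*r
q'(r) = 4*r^3 - 9*r^2/2 - 8*r + 6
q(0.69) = 1.97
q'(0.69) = -0.35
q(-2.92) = 58.42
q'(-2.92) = -108.60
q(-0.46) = -3.42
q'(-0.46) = 8.34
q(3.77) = 87.40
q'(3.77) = 126.21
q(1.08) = 1.29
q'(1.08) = -2.85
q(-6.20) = 1644.17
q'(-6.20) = -1070.69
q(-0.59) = -4.50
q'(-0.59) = 8.33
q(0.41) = 1.71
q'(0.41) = 2.24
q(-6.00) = 1440.00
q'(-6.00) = -972.00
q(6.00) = 864.00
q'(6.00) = 660.00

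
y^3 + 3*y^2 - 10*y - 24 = (y - 3)*(y + 2)*(y + 4)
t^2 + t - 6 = (t - 2)*(t + 3)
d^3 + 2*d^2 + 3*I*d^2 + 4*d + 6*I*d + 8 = (d + 2)*(d - I)*(d + 4*I)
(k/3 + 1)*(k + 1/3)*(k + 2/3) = k^3/3 + 4*k^2/3 + 29*k/27 + 2/9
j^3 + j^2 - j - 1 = (j - 1)*(j + 1)^2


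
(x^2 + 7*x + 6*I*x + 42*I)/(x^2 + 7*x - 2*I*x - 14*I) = (x + 6*I)/(x - 2*I)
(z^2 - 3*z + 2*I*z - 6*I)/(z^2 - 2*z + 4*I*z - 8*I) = (z^2 + z*(-3 + 2*I) - 6*I)/(z^2 + z*(-2 + 4*I) - 8*I)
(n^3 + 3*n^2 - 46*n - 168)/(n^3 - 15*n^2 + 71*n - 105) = (n^2 + 10*n + 24)/(n^2 - 8*n + 15)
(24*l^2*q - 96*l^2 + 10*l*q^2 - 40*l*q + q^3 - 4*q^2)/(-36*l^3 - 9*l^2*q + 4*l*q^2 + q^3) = (6*l*q - 24*l + q^2 - 4*q)/(-9*l^2 + q^2)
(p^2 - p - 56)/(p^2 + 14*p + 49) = (p - 8)/(p + 7)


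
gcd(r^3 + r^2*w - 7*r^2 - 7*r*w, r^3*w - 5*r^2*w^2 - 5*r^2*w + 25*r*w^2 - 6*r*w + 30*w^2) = 1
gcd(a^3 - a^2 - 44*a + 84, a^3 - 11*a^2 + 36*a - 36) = a^2 - 8*a + 12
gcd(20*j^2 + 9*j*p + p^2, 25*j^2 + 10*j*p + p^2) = 5*j + p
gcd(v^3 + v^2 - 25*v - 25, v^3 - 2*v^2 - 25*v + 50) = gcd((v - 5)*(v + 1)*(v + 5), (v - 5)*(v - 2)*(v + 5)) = v^2 - 25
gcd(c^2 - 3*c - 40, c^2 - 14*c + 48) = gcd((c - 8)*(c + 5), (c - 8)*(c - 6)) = c - 8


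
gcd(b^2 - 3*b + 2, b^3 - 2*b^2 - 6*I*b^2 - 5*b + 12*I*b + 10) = b - 2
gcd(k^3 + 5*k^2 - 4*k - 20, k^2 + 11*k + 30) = k + 5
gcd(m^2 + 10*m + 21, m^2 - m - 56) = m + 7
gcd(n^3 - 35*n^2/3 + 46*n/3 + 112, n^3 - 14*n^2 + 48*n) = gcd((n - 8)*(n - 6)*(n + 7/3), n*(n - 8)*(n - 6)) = n^2 - 14*n + 48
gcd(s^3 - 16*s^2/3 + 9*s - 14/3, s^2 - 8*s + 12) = s - 2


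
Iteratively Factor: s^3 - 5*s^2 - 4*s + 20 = (s - 5)*(s^2 - 4) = (s - 5)*(s + 2)*(s - 2)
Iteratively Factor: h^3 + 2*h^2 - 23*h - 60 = (h - 5)*(h^2 + 7*h + 12) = (h - 5)*(h + 3)*(h + 4)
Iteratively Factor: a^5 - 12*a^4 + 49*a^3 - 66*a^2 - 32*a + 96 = (a - 4)*(a^4 - 8*a^3 + 17*a^2 + 2*a - 24) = (a - 4)^2*(a^3 - 4*a^2 + a + 6) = (a - 4)^2*(a + 1)*(a^2 - 5*a + 6) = (a - 4)^2*(a - 2)*(a + 1)*(a - 3)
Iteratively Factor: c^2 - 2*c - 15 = (c - 5)*(c + 3)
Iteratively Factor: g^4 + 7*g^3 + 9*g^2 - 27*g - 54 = (g + 3)*(g^3 + 4*g^2 - 3*g - 18) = (g + 3)^2*(g^2 + g - 6) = (g + 3)^3*(g - 2)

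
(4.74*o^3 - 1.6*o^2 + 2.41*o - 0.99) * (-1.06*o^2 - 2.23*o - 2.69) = -5.0244*o^5 - 8.8742*o^4 - 11.7372*o^3 - 0.0208999999999993*o^2 - 4.2752*o + 2.6631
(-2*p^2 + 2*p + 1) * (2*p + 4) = -4*p^3 - 4*p^2 + 10*p + 4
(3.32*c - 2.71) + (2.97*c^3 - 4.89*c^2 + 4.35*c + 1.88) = 2.97*c^3 - 4.89*c^2 + 7.67*c - 0.83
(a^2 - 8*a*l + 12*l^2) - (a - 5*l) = a^2 - 8*a*l - a + 12*l^2 + 5*l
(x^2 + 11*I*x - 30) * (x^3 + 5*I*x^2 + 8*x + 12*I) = x^5 + 16*I*x^4 - 77*x^3 - 50*I*x^2 - 372*x - 360*I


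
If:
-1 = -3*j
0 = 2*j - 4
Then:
No Solution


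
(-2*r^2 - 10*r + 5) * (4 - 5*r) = 10*r^3 + 42*r^2 - 65*r + 20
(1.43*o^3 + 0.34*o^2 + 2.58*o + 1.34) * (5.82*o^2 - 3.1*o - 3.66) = 8.3226*o^5 - 2.4542*o^4 + 8.7278*o^3 - 1.4436*o^2 - 13.5968*o - 4.9044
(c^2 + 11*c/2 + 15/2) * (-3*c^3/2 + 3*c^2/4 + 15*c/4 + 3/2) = -3*c^5/2 - 15*c^4/2 - 27*c^3/8 + 111*c^2/4 + 291*c/8 + 45/4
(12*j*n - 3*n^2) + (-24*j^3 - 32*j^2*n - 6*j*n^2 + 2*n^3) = -24*j^3 - 32*j^2*n - 6*j*n^2 + 12*j*n + 2*n^3 - 3*n^2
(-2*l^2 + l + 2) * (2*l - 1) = -4*l^3 + 4*l^2 + 3*l - 2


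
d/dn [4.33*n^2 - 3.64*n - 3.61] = 8.66*n - 3.64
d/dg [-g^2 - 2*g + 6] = -2*g - 2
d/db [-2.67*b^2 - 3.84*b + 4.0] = -5.34*b - 3.84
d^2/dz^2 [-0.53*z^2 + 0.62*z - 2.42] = -1.06000000000000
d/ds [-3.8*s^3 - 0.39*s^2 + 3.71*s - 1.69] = -11.4*s^2 - 0.78*s + 3.71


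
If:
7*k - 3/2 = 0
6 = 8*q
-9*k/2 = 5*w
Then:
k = 3/14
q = 3/4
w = -27/140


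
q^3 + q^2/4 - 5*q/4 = q*(q - 1)*(q + 5/4)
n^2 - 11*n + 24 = (n - 8)*(n - 3)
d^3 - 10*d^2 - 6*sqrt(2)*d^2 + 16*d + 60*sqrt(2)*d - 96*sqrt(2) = (d - 8)*(d - 2)*(d - 6*sqrt(2))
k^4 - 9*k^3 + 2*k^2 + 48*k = k*(k - 8)*(k - 3)*(k + 2)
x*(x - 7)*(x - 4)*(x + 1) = x^4 - 10*x^3 + 17*x^2 + 28*x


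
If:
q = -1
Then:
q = -1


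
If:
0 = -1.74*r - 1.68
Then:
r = -0.97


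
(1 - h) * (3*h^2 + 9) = -3*h^3 + 3*h^2 - 9*h + 9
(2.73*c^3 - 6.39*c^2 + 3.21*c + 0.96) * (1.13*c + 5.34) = 3.0849*c^4 + 7.3575*c^3 - 30.4953*c^2 + 18.2262*c + 5.1264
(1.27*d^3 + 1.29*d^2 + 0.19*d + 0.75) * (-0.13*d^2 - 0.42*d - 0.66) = -0.1651*d^5 - 0.7011*d^4 - 1.4047*d^3 - 1.0287*d^2 - 0.4404*d - 0.495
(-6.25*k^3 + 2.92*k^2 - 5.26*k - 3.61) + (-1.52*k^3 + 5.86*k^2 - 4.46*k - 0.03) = -7.77*k^3 + 8.78*k^2 - 9.72*k - 3.64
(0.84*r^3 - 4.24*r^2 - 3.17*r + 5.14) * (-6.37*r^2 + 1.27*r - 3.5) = -5.3508*r^5 + 28.0756*r^4 + 11.8681*r^3 - 21.9277*r^2 + 17.6228*r - 17.99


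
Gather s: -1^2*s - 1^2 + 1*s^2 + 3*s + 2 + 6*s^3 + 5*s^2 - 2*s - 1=6*s^3 + 6*s^2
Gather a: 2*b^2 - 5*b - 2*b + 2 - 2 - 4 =2*b^2 - 7*b - 4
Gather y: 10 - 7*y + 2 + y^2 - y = y^2 - 8*y + 12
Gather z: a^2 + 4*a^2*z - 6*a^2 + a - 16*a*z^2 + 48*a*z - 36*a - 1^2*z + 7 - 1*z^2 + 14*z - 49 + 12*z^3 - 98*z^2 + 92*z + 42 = -5*a^2 - 35*a + 12*z^3 + z^2*(-16*a - 99) + z*(4*a^2 + 48*a + 105)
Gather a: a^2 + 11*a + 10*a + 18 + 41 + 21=a^2 + 21*a + 80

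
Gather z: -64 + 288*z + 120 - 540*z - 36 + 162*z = 20 - 90*z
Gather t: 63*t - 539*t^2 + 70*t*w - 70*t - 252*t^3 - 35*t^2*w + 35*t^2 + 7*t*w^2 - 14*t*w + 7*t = -252*t^3 + t^2*(-35*w - 504) + t*(7*w^2 + 56*w)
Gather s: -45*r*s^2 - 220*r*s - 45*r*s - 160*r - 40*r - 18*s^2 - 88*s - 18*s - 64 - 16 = -200*r + s^2*(-45*r - 18) + s*(-265*r - 106) - 80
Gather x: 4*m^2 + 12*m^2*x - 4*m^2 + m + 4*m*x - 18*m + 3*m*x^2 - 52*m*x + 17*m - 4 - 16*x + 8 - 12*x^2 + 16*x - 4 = x^2*(3*m - 12) + x*(12*m^2 - 48*m)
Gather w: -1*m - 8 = -m - 8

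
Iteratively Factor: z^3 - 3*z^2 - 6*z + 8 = (z - 4)*(z^2 + z - 2) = (z - 4)*(z + 2)*(z - 1)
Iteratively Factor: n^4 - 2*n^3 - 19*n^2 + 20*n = (n + 4)*(n^3 - 6*n^2 + 5*n) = (n - 5)*(n + 4)*(n^2 - n) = n*(n - 5)*(n + 4)*(n - 1)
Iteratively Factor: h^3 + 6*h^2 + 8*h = (h + 4)*(h^2 + 2*h) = (h + 2)*(h + 4)*(h)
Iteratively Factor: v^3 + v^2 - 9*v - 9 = (v - 3)*(v^2 + 4*v + 3) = (v - 3)*(v + 3)*(v + 1)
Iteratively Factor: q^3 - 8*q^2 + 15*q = (q - 3)*(q^2 - 5*q) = (q - 5)*(q - 3)*(q)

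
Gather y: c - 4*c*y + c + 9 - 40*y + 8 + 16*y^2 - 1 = 2*c + 16*y^2 + y*(-4*c - 40) + 16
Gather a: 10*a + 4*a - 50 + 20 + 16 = 14*a - 14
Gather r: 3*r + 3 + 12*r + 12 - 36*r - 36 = -21*r - 21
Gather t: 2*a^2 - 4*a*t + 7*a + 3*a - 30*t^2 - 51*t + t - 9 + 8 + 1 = 2*a^2 + 10*a - 30*t^2 + t*(-4*a - 50)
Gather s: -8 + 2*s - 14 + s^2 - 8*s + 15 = s^2 - 6*s - 7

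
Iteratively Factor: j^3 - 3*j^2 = (j)*(j^2 - 3*j) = j^2*(j - 3)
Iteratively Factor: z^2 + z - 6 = (z - 2)*(z + 3)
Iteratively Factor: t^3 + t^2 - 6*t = (t - 2)*(t^2 + 3*t) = t*(t - 2)*(t + 3)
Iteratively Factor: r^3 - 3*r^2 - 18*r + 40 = (r - 5)*(r^2 + 2*r - 8) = (r - 5)*(r - 2)*(r + 4)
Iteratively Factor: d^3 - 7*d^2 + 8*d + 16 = (d - 4)*(d^2 - 3*d - 4) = (d - 4)^2*(d + 1)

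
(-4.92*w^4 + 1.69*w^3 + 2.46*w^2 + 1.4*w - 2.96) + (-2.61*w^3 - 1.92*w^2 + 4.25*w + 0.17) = -4.92*w^4 - 0.92*w^3 + 0.54*w^2 + 5.65*w - 2.79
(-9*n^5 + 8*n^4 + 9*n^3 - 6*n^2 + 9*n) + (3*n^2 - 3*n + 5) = -9*n^5 + 8*n^4 + 9*n^3 - 3*n^2 + 6*n + 5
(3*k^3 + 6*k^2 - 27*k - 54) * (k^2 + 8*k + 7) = 3*k^5 + 30*k^4 + 42*k^3 - 228*k^2 - 621*k - 378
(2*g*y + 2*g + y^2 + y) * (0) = 0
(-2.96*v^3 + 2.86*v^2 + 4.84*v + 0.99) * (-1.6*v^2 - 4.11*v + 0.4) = 4.736*v^5 + 7.5896*v^4 - 20.6826*v^3 - 20.3324*v^2 - 2.1329*v + 0.396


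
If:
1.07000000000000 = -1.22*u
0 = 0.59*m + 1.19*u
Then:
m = 1.77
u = -0.88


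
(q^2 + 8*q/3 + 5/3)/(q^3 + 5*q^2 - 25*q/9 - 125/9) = 3*(q + 1)/(3*q^2 + 10*q - 25)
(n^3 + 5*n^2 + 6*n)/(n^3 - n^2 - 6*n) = (n + 3)/(n - 3)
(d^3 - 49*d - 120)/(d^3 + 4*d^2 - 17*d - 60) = (d - 8)/(d - 4)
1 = 1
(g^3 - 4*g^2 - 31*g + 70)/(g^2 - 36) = (g^3 - 4*g^2 - 31*g + 70)/(g^2 - 36)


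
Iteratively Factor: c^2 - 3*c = (c)*(c - 3)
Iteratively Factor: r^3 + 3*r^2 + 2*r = (r)*(r^2 + 3*r + 2) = r*(r + 1)*(r + 2)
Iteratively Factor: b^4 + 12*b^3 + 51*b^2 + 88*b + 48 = (b + 4)*(b^3 + 8*b^2 + 19*b + 12) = (b + 1)*(b + 4)*(b^2 + 7*b + 12) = (b + 1)*(b + 4)^2*(b + 3)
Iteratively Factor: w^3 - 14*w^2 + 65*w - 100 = (w - 5)*(w^2 - 9*w + 20) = (w - 5)^2*(w - 4)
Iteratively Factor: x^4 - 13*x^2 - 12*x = (x - 4)*(x^3 + 4*x^2 + 3*x) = (x - 4)*(x + 3)*(x^2 + x) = (x - 4)*(x + 1)*(x + 3)*(x)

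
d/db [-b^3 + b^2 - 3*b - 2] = -3*b^2 + 2*b - 3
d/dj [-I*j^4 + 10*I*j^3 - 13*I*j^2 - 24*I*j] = I*(-4*j^3 + 30*j^2 - 26*j - 24)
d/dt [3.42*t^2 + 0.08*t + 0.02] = 6.84*t + 0.08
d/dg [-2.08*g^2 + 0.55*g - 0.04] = 0.55 - 4.16*g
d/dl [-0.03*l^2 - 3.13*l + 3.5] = -0.06*l - 3.13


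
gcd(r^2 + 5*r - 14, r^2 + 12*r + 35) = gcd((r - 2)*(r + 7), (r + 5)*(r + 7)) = r + 7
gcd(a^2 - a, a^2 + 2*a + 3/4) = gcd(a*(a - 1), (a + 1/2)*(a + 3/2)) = 1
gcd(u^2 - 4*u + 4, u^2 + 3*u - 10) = u - 2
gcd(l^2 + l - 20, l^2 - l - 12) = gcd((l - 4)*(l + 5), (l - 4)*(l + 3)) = l - 4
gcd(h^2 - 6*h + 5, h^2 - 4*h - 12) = 1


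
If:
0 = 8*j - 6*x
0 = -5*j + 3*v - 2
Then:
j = 3*x/4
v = 5*x/4 + 2/3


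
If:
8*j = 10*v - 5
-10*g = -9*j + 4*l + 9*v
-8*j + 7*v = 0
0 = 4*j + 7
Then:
No Solution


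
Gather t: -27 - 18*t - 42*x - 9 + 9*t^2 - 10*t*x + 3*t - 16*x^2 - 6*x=9*t^2 + t*(-10*x - 15) - 16*x^2 - 48*x - 36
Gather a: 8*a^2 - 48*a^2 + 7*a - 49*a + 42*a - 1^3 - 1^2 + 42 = 40 - 40*a^2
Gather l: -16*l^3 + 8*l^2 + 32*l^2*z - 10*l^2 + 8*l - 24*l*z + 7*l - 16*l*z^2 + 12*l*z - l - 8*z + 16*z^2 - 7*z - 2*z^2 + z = -16*l^3 + l^2*(32*z - 2) + l*(-16*z^2 - 12*z + 14) + 14*z^2 - 14*z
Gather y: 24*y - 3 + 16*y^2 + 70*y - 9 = 16*y^2 + 94*y - 12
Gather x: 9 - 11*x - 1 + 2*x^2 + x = 2*x^2 - 10*x + 8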